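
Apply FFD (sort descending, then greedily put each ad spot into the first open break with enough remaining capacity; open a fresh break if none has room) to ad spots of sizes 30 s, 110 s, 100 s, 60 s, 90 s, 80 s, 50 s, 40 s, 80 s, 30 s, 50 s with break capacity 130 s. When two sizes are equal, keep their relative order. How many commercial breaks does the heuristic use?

6

Sorted descending: 110, 100, 90, 80, 80, 60, 50, 50, 40, 30, 30.
  110 → break 1 (new)  [load 110/130]
  100 → break 2 (new)  [load 100/130]
  90 → break 3 (new)  [load 90/130]
  80 → break 4 (new)  [load 80/130]
  80 → break 5 (new)  [load 80/130]
  60 → break 6 (new)  [load 60/130]
  50 → break 4  [load 130/130]
  50 → break 5  [load 130/130]
  40 → break 3  [load 130/130]
  30 → break 2  [load 130/130]
  30 → break 6  [load 90/130]
6 commercial breaks opened.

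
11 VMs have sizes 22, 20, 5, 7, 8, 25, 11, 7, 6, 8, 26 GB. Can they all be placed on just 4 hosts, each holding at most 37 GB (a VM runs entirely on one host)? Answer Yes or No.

Yes

A valid assignment using 4 hosts:
  host 1: 26 + 11 = 37
  host 2: 25 + 7 + 5 = 37
  host 3: 22 + 8 + 7 = 37
  host 4: 20 + 8 + 6 = 34
Every load is within 37 GB, so 4 hosts suffice.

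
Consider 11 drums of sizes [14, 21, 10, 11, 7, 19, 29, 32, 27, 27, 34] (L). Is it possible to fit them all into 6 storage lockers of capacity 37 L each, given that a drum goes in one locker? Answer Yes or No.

No

Total = 231 L; ⌈231/37⌉ = 7.
At least 7 storage lockers are required, but only 6 are allowed.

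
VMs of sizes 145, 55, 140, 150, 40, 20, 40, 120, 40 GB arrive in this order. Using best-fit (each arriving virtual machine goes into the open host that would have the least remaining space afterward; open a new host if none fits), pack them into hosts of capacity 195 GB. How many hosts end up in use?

5

  145 → host 1 (new)  [load 145/195]
  55 → host 2 (new)  [load 55/195]
  140 → host 2  [load 195/195]
  150 → host 3 (new)  [load 150/195]
  40 → host 3  [load 190/195]
  20 → host 1  [load 165/195]
  40 → host 4 (new)  [load 40/195]
  120 → host 4  [load 160/195]
  40 → host 5 (new)  [load 40/195]
5 hosts opened.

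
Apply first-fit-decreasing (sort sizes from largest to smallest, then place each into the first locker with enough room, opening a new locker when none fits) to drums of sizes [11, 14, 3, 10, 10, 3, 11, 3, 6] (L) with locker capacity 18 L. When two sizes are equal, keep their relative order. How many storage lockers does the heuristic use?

Sorted descending: 14, 11, 11, 10, 10, 6, 3, 3, 3.
  14 → locker 1 (new)  [load 14/18]
  11 → locker 2 (new)  [load 11/18]
  11 → locker 3 (new)  [load 11/18]
  10 → locker 4 (new)  [load 10/18]
  10 → locker 5 (new)  [load 10/18]
  6 → locker 2  [load 17/18]
  3 → locker 1  [load 17/18]
  3 → locker 3  [load 14/18]
  3 → locker 3  [load 17/18]
5 storage lockers opened.

5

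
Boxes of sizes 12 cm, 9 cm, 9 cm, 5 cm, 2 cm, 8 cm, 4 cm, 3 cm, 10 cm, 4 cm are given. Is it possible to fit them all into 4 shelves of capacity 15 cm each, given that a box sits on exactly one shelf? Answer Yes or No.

No

Total = 66 cm; ⌈66/15⌉ = 5.
At least 5 shelves are required, but only 4 are allowed.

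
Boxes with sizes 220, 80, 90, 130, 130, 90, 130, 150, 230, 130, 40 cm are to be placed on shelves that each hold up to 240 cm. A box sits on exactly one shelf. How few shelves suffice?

Total = 230 + 220 + 150 + 130 + 130 + 130 + 130 + 90 + 90 + 80 + 40 = 1420 cm.
Lower bound: ⌈1420/240⌉ = 6 shelves.
Also, 7 boxes each exceed 120 cm, and no two of those can share a shelf, so at least 7 shelves are needed.
A packing using 7 shelves:
  shelf 1: 230 = 230
  shelf 2: 220 = 220
  shelf 3: 150 + 90 = 240
  shelf 4: 130 + 90 = 220
  shelf 5: 130 + 80 = 210
  shelf 6: 130 + 40 = 170
  shelf 7: 130 = 130
This matches the lower bound, so 7 is optimal.

7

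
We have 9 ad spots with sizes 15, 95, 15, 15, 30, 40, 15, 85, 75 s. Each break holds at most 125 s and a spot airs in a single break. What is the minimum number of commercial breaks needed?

Total = 95 + 85 + 75 + 40 + 30 + 15 + 15 + 15 + 15 = 385 s.
Lower bound: ⌈385/125⌉ = 4 commercial breaks.
A packing using 4 commercial breaks:
  break 1: 95 + 30 = 125
  break 2: 85 + 40 = 125
  break 3: 75 + 15 + 15 + 15 = 120
  break 4: 15 = 15
This matches the lower bound, so 4 is optimal.

4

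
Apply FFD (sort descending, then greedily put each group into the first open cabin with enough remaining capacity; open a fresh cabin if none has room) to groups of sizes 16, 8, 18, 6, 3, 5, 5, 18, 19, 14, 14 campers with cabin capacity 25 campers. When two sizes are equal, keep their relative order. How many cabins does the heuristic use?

6

Sorted descending: 19, 18, 18, 16, 14, 14, 8, 6, 5, 5, 3.
  19 → cabin 1 (new)  [load 19/25]
  18 → cabin 2 (new)  [load 18/25]
  18 → cabin 3 (new)  [load 18/25]
  16 → cabin 4 (new)  [load 16/25]
  14 → cabin 5 (new)  [load 14/25]
  14 → cabin 6 (new)  [load 14/25]
  8 → cabin 4  [load 24/25]
  6 → cabin 1  [load 25/25]
  5 → cabin 2  [load 23/25]
  5 → cabin 3  [load 23/25]
  3 → cabin 5  [load 17/25]
6 cabins opened.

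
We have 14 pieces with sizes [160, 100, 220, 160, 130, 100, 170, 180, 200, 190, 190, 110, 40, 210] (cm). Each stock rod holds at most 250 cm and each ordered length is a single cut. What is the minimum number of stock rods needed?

Total = 220 + 210 + 200 + 190 + 190 + 180 + 170 + 160 + 160 + 130 + 110 + 100 + 100 + 40 = 2160 cm.
Lower bound: ⌈2160/250⌉ = 9 stock rods.
Also, 10 pieces each exceed 125 cm, and no two of those can share a stock rod, so at least 10 stock rods are needed.
A packing using 11 stock rods:
  stock rod 1: 220 = 220
  stock rod 2: 210 + 40 = 250
  stock rod 3: 200 = 200
  stock rod 4: 190 = 190
  stock rod 5: 190 = 190
  stock rod 6: 180 = 180
  stock rod 7: 170 = 170
  stock rod 8: 160 = 160
  stock rod 9: 160 = 160
  stock rod 10: 130 + 110 = 240
  stock rod 11: 100 + 100 = 200
No arrangement into 10 stock rods stays within capacity, so 11 is optimal.

11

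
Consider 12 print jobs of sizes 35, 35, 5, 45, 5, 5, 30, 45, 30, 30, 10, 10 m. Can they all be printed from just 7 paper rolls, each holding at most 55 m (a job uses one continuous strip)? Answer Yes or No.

A valid assignment using 7 paper rolls:
  roll 1: 45 + 10 = 55
  roll 2: 45 + 10 = 55
  roll 3: 35 + 5 + 5 + 5 = 50
  roll 4: 35 = 35
  roll 5: 30 = 30
  roll 6: 30 = 30
  roll 7: 30 = 30
Every load is within 55 m, so 7 paper rolls suffice.

Yes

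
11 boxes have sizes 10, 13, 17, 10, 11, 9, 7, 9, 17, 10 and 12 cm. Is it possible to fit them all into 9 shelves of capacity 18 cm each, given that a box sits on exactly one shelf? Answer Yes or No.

A valid assignment using 9 shelves:
  shelf 1: 17 = 17
  shelf 2: 17 = 17
  shelf 3: 13 = 13
  shelf 4: 12 = 12
  shelf 5: 11 + 7 = 18
  shelf 6: 10 = 10
  shelf 7: 10 = 10
  shelf 8: 10 = 10
  shelf 9: 9 + 9 = 18
Every load is within 18 cm, so 9 shelves suffice.

Yes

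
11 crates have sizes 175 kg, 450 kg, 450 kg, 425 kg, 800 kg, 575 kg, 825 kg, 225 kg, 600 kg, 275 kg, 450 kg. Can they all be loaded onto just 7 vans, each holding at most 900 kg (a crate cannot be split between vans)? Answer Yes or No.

Yes

A valid assignment using 7 vans:
  van 1: 825 = 825
  van 2: 800 = 800
  van 3: 600 + 275 = 875
  van 4: 575 + 225 = 800
  van 5: 450 + 450 = 900
  van 6: 450 + 425 = 875
  van 7: 175 = 175
Every load is within 900 kg, so 7 vans suffice.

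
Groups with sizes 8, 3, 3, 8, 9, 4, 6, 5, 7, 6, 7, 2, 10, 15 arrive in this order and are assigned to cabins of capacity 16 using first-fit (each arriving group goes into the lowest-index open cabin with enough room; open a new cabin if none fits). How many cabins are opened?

7

  8 → cabin 1 (new)  [load 8/16]
  3 → cabin 1  [load 11/16]
  3 → cabin 1  [load 14/16]
  8 → cabin 2 (new)  [load 8/16]
  9 → cabin 3 (new)  [load 9/16]
  4 → cabin 2  [load 12/16]
  6 → cabin 3  [load 15/16]
  5 → cabin 4 (new)  [load 5/16]
  7 → cabin 4  [load 12/16]
  6 → cabin 5 (new)  [load 6/16]
  7 → cabin 5  [load 13/16]
  2 → cabin 1  [load 16/16]
  10 → cabin 6 (new)  [load 10/16]
  15 → cabin 7 (new)  [load 15/16]
7 cabins opened.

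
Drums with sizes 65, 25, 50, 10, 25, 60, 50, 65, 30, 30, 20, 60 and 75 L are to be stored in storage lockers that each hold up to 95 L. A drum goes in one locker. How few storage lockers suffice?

7

Total = 75 + 65 + 65 + 60 + 60 + 50 + 50 + 30 + 30 + 25 + 25 + 20 + 10 = 565 L.
Lower bound: ⌈565/95⌉ = 6 storage lockers.
Also, 7 drums each exceed 95/2 L, and no two of those can share a locker, so at least 7 storage lockers are needed.
A packing using 7 storage lockers:
  locker 1: 75 + 20 = 95
  locker 2: 65 + 30 = 95
  locker 3: 65 + 30 = 95
  locker 4: 60 + 25 + 10 = 95
  locker 5: 60 + 25 = 85
  locker 6: 50 = 50
  locker 7: 50 = 50
This matches the lower bound, so 7 is optimal.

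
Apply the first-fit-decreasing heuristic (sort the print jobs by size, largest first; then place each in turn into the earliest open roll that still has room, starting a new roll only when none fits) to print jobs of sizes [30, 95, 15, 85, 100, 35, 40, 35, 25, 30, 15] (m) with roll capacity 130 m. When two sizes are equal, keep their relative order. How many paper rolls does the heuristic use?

4

Sorted descending: 100, 95, 85, 40, 35, 35, 30, 30, 25, 15, 15.
  100 → roll 1 (new)  [load 100/130]
  95 → roll 2 (new)  [load 95/130]
  85 → roll 3 (new)  [load 85/130]
  40 → roll 3  [load 125/130]
  35 → roll 2  [load 130/130]
  35 → roll 4 (new)  [load 35/130]
  30 → roll 1  [load 130/130]
  30 → roll 4  [load 65/130]
  25 → roll 4  [load 90/130]
  15 → roll 4  [load 105/130]
  15 → roll 4  [load 120/130]
4 paper rolls opened.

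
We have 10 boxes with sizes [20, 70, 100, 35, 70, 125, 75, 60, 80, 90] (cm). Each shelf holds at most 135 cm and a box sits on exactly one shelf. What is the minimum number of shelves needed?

7

Total = 125 + 100 + 90 + 80 + 75 + 70 + 70 + 60 + 35 + 20 = 725 cm.
Lower bound: ⌈725/135⌉ = 6 shelves.
Also, 7 boxes each exceed 135/2 cm, and no two of those can share a shelf, so at least 7 shelves are needed.
A packing using 7 shelves:
  shelf 1: 125 = 125
  shelf 2: 100 + 35 = 135
  shelf 3: 90 + 20 = 110
  shelf 4: 80 = 80
  shelf 5: 75 + 60 = 135
  shelf 6: 70 = 70
  shelf 7: 70 = 70
This matches the lower bound, so 7 is optimal.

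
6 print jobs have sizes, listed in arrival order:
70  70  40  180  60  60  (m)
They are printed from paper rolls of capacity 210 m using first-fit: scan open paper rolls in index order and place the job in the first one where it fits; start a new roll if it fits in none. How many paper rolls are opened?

3

  70 → roll 1 (new)  [load 70/210]
  70 → roll 1  [load 140/210]
  40 → roll 1  [load 180/210]
  180 → roll 2 (new)  [load 180/210]
  60 → roll 3 (new)  [load 60/210]
  60 → roll 3  [load 120/210]
3 paper rolls opened.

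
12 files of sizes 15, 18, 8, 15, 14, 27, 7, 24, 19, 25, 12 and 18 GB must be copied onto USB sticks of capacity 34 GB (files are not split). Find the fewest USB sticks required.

7

Total = 27 + 25 + 24 + 19 + 18 + 18 + 15 + 15 + 14 + 12 + 8 + 7 = 202 GB.
Lower bound: ⌈202/34⌉ = 6 USB sticks.
A packing using 7 USB sticks:
  USB stick 1: 27 + 7 = 34
  USB stick 2: 25 + 8 = 33
  USB stick 3: 24 = 24
  USB stick 4: 19 + 15 = 34
  USB stick 5: 18 + 15 = 33
  USB stick 6: 18 + 14 = 32
  USB stick 7: 12 = 12
No arrangement into 6 USB sticks stays within capacity, so 7 is optimal.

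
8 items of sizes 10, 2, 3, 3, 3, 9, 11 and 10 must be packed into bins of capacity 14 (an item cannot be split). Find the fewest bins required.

Total = 11 + 10 + 10 + 9 + 3 + 3 + 3 + 2 = 51.
Lower bound: ⌈51/14⌉ = 4 bins.
A packing using 4 bins:
  bin 1: 11 + 3 = 14
  bin 2: 10 + 3 = 13
  bin 3: 10 + 3 = 13
  bin 4: 9 + 2 = 11
This matches the lower bound, so 4 is optimal.

4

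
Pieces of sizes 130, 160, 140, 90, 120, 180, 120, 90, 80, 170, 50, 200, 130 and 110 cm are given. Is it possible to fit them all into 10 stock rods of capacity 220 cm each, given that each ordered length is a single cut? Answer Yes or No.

A valid assignment using 10 stock rods:
  stock rod 1: 200 = 200
  stock rod 2: 180 = 180
  stock rod 3: 170 + 50 = 220
  stock rod 4: 160 = 160
  stock rod 5: 140 + 80 = 220
  stock rod 6: 130 + 90 = 220
  stock rod 7: 130 + 90 = 220
  stock rod 8: 120 = 120
  stock rod 9: 120 = 120
  stock rod 10: 110 = 110
Every load is within 220 cm, so 10 stock rods suffice.

Yes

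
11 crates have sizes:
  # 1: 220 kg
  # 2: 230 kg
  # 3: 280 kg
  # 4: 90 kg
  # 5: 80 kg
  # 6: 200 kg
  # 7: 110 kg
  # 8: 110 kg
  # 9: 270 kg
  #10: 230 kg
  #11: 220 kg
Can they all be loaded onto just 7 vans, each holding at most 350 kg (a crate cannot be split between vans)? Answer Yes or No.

A valid assignment using 7 vans:
  van 1: 280 = 280
  van 2: 270 + 80 = 350
  van 3: 230 + 110 = 340
  van 4: 230 + 110 = 340
  van 5: 220 + 90 = 310
  van 6: 220 = 220
  van 7: 200 = 200
Every load is within 350 kg, so 7 vans suffice.

Yes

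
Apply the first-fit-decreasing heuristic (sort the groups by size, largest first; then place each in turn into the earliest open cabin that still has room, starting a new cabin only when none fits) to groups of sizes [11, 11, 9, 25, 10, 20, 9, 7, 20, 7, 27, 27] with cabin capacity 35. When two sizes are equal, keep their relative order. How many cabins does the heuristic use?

Sorted descending: 27, 27, 25, 20, 20, 11, 11, 10, 9, 9, 7, 7.
  27 → cabin 1 (new)  [load 27/35]
  27 → cabin 2 (new)  [load 27/35]
  25 → cabin 3 (new)  [load 25/35]
  20 → cabin 4 (new)  [load 20/35]
  20 → cabin 5 (new)  [load 20/35]
  11 → cabin 4  [load 31/35]
  11 → cabin 5  [load 31/35]
  10 → cabin 3  [load 35/35]
  9 → cabin 6 (new)  [load 9/35]
  9 → cabin 6  [load 18/35]
  7 → cabin 1  [load 34/35]
  7 → cabin 2  [load 34/35]
6 cabins opened.

6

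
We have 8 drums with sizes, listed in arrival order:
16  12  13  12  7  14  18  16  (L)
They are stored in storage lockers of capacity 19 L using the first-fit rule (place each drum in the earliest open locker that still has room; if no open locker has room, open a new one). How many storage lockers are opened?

7

  16 → locker 1 (new)  [load 16/19]
  12 → locker 2 (new)  [load 12/19]
  13 → locker 3 (new)  [load 13/19]
  12 → locker 4 (new)  [load 12/19]
  7 → locker 2  [load 19/19]
  14 → locker 5 (new)  [load 14/19]
  18 → locker 6 (new)  [load 18/19]
  16 → locker 7 (new)  [load 16/19]
7 storage lockers opened.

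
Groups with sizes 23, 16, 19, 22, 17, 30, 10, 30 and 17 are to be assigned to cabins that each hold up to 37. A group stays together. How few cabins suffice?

6

Total = 30 + 30 + 23 + 22 + 19 + 17 + 17 + 16 + 10 = 184.
Lower bound: ⌈184/37⌉ = 5 cabins.
A packing using 6 cabins:
  cabin 1: 30 = 30
  cabin 2: 30 = 30
  cabin 3: 23 + 10 = 33
  cabin 4: 22 = 22
  cabin 5: 19 + 17 = 36
  cabin 6: 17 + 16 = 33
No arrangement into 5 cabins stays within capacity, so 6 is optimal.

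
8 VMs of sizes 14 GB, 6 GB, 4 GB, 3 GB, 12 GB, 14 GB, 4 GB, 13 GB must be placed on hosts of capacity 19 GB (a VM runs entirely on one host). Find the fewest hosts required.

4

Total = 14 + 14 + 13 + 12 + 6 + 4 + 4 + 3 = 70 GB.
Lower bound: ⌈70/19⌉ = 4 hosts.
A packing using 4 hosts:
  host 1: 14 + 4 = 18
  host 2: 14 + 4 = 18
  host 3: 13 + 6 = 19
  host 4: 12 + 3 = 15
This matches the lower bound, so 4 is optimal.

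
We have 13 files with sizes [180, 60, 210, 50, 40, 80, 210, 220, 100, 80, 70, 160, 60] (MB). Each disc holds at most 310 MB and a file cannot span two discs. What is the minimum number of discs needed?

Total = 220 + 210 + 210 + 180 + 160 + 100 + 80 + 80 + 70 + 60 + 60 + 50 + 40 = 1520 MB.
Lower bound: ⌈1520/310⌉ = 5 discs.
A packing using 5 discs:
  disc 1: 220 + 80 = 300
  disc 2: 210 + 100 = 310
  disc 3: 210 + 80 = 290
  disc 4: 180 + 70 + 60 = 310
  disc 5: 160 + 60 + 50 + 40 = 310
This matches the lower bound, so 5 is optimal.

5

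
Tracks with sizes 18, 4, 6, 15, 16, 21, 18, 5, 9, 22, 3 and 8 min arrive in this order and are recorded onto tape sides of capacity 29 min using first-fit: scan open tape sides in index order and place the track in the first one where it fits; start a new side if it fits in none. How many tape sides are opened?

6

  18 → side 1 (new)  [load 18/29]
  4 → side 1  [load 22/29]
  6 → side 1  [load 28/29]
  15 → side 2 (new)  [load 15/29]
  16 → side 3 (new)  [load 16/29]
  21 → side 4 (new)  [load 21/29]
  18 → side 5 (new)  [load 18/29]
  5 → side 2  [load 20/29]
  9 → side 2  [load 29/29]
  22 → side 6 (new)  [load 22/29]
  3 → side 3  [load 19/29]
  8 → side 3  [load 27/29]
6 tape sides opened.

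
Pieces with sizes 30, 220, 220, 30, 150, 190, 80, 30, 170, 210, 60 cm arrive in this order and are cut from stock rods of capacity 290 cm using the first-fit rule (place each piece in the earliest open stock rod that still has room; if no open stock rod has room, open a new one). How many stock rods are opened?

6

  30 → stock rod 1 (new)  [load 30/290]
  220 → stock rod 1  [load 250/290]
  220 → stock rod 2 (new)  [load 220/290]
  30 → stock rod 1  [load 280/290]
  150 → stock rod 3 (new)  [load 150/290]
  190 → stock rod 4 (new)  [load 190/290]
  80 → stock rod 3  [load 230/290]
  30 → stock rod 2  [load 250/290]
  170 → stock rod 5 (new)  [load 170/290]
  210 → stock rod 6 (new)  [load 210/290]
  60 → stock rod 3  [load 290/290]
6 stock rods opened.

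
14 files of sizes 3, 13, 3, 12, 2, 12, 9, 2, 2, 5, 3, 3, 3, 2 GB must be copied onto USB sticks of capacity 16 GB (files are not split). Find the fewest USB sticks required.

Total = 13 + 12 + 12 + 9 + 5 + 3 + 3 + 3 + 3 + 3 + 2 + 2 + 2 + 2 = 74 GB.
Lower bound: ⌈74/16⌉ = 5 USB sticks.
A packing using 5 USB sticks:
  USB stick 1: 13 + 3 = 16
  USB stick 2: 12 + 3 = 15
  USB stick 3: 12 + 3 = 15
  USB stick 4: 9 + 5 + 2 = 16
  USB stick 5: 3 + 3 + 2 + 2 + 2 = 12
This matches the lower bound, so 5 is optimal.

5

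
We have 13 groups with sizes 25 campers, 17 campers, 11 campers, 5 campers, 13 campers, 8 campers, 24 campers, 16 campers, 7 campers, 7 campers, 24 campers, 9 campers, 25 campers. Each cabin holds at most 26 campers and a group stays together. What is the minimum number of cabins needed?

8

Total = 25 + 25 + 24 + 24 + 17 + 16 + 13 + 11 + 9 + 8 + 7 + 7 + 5 = 191 campers.
Lower bound: ⌈191/26⌉ = 8 cabins.
A packing using 8 cabins:
  cabin 1: 25 = 25
  cabin 2: 25 = 25
  cabin 3: 24 = 24
  cabin 4: 24 = 24
  cabin 5: 17 + 9 = 26
  cabin 6: 16 + 8 = 24
  cabin 7: 13 + 11 = 24
  cabin 8: 7 + 7 + 5 = 19
This matches the lower bound, so 8 is optimal.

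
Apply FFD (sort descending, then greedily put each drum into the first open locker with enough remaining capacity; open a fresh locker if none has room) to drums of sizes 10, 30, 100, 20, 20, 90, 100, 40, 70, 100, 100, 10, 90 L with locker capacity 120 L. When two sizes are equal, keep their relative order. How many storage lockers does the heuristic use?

Sorted descending: 100, 100, 100, 100, 90, 90, 70, 40, 30, 20, 20, 10, 10.
  100 → locker 1 (new)  [load 100/120]
  100 → locker 2 (new)  [load 100/120]
  100 → locker 3 (new)  [load 100/120]
  100 → locker 4 (new)  [load 100/120]
  90 → locker 5 (new)  [load 90/120]
  90 → locker 6 (new)  [load 90/120]
  70 → locker 7 (new)  [load 70/120]
  40 → locker 7  [load 110/120]
  30 → locker 5  [load 120/120]
  20 → locker 1  [load 120/120]
  20 → locker 2  [load 120/120]
  10 → locker 3  [load 110/120]
  10 → locker 3  [load 120/120]
7 storage lockers opened.

7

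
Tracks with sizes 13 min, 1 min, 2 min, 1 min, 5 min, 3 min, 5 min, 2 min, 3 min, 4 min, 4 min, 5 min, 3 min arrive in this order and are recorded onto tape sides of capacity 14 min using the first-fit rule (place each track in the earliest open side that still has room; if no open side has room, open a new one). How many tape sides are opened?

4

  13 → side 1 (new)  [load 13/14]
  1 → side 1  [load 14/14]
  2 → side 2 (new)  [load 2/14]
  1 → side 2  [load 3/14]
  5 → side 2  [load 8/14]
  3 → side 2  [load 11/14]
  5 → side 3 (new)  [load 5/14]
  2 → side 2  [load 13/14]
  3 → side 3  [load 8/14]
  4 → side 3  [load 12/14]
  4 → side 4 (new)  [load 4/14]
  5 → side 4  [load 9/14]
  3 → side 4  [load 12/14]
4 tape sides opened.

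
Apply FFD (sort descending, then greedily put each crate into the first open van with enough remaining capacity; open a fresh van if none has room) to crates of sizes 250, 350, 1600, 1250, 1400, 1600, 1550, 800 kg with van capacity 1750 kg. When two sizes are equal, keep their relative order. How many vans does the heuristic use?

Sorted descending: 1600, 1600, 1550, 1400, 1250, 800, 350, 250.
  1600 → van 1 (new)  [load 1600/1750]
  1600 → van 2 (new)  [load 1600/1750]
  1550 → van 3 (new)  [load 1550/1750]
  1400 → van 4 (new)  [load 1400/1750]
  1250 → van 5 (new)  [load 1250/1750]
  800 → van 6 (new)  [load 800/1750]
  350 → van 4  [load 1750/1750]
  250 → van 5  [load 1500/1750]
6 vans opened.

6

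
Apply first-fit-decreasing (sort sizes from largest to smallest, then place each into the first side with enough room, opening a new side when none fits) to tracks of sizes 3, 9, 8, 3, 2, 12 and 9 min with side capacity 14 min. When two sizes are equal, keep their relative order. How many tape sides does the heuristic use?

Sorted descending: 12, 9, 9, 8, 3, 3, 2.
  12 → side 1 (new)  [load 12/14]
  9 → side 2 (new)  [load 9/14]
  9 → side 3 (new)  [load 9/14]
  8 → side 4 (new)  [load 8/14]
  3 → side 2  [load 12/14]
  3 → side 3  [load 12/14]
  2 → side 1  [load 14/14]
4 tape sides opened.

4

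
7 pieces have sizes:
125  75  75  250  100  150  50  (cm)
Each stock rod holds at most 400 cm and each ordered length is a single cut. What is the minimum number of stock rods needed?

3

Total = 250 + 150 + 125 + 100 + 75 + 75 + 50 = 825 cm.
Lower bound: ⌈825/400⌉ = 3 stock rods.
A packing using 3 stock rods:
  stock rod 1: 250 + 150 = 400
  stock rod 2: 125 + 100 + 75 + 75 = 375
  stock rod 3: 50 = 50
This matches the lower bound, so 3 is optimal.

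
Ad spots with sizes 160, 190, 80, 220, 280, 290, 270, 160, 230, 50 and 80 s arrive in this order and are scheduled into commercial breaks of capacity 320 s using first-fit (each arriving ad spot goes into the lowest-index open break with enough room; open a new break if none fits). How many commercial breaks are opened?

  160 → break 1 (new)  [load 160/320]
  190 → break 2 (new)  [load 190/320]
  80 → break 1  [load 240/320]
  220 → break 3 (new)  [load 220/320]
  280 → break 4 (new)  [load 280/320]
  290 → break 5 (new)  [load 290/320]
  270 → break 6 (new)  [load 270/320]
  160 → break 7 (new)  [load 160/320]
  230 → break 8 (new)  [load 230/320]
  50 → break 1  [load 290/320]
  80 → break 2  [load 270/320]
8 commercial breaks opened.

8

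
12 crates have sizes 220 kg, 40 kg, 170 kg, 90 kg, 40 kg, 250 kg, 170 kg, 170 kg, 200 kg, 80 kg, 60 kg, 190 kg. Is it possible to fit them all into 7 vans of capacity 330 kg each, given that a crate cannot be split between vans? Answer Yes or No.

A valid assignment using 7 vans:
  van 1: 250 + 80 = 330
  van 2: 220 + 90 = 310
  van 3: 200 + 60 + 40 = 300
  van 4: 190 + 40 = 230
  van 5: 170 = 170
  van 6: 170 = 170
  van 7: 170 = 170
Every load is within 330 kg, so 7 vans suffice.

Yes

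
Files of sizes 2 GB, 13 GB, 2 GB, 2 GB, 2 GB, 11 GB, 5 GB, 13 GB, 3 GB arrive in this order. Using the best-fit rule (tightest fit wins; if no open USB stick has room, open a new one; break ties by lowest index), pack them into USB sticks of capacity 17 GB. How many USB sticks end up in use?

  2 → USB stick 1 (new)  [load 2/17]
  13 → USB stick 1  [load 15/17]
  2 → USB stick 1  [load 17/17]
  2 → USB stick 2 (new)  [load 2/17]
  2 → USB stick 2  [load 4/17]
  11 → USB stick 2  [load 15/17]
  5 → USB stick 3 (new)  [load 5/17]
  13 → USB stick 4 (new)  [load 13/17]
  3 → USB stick 4  [load 16/17]
4 USB sticks opened.

4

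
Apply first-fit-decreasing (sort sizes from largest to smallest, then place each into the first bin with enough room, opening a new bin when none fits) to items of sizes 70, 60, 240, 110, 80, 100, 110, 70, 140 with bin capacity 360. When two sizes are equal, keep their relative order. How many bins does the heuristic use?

Sorted descending: 240, 140, 110, 110, 100, 80, 70, 70, 60.
  240 → bin 1 (new)  [load 240/360]
  140 → bin 2 (new)  [load 140/360]
  110 → bin 1  [load 350/360]
  110 → bin 2  [load 250/360]
  100 → bin 2  [load 350/360]
  80 → bin 3 (new)  [load 80/360]
  70 → bin 3  [load 150/360]
  70 → bin 3  [load 220/360]
  60 → bin 3  [load 280/360]
3 bins opened.

3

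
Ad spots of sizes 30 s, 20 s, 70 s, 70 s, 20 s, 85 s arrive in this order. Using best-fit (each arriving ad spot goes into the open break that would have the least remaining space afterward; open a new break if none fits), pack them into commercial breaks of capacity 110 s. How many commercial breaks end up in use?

  30 → break 1 (new)  [load 30/110]
  20 → break 1  [load 50/110]
  70 → break 2 (new)  [load 70/110]
  70 → break 3 (new)  [load 70/110]
  20 → break 2  [load 90/110]
  85 → break 4 (new)  [load 85/110]
4 commercial breaks opened.

4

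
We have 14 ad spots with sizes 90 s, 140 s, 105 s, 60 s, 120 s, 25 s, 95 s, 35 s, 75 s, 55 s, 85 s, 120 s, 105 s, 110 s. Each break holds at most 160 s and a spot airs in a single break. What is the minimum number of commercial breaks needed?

9

Total = 140 + 120 + 120 + 110 + 105 + 105 + 95 + 90 + 85 + 75 + 60 + 55 + 35 + 25 = 1220 s.
Lower bound: ⌈1220/160⌉ = 8 commercial breaks.
Also, 9 ad spots each exceed 80 s, and no two of those can share a break, so at least 9 commercial breaks are needed.
A packing using 9 commercial breaks:
  break 1: 140 = 140
  break 2: 120 + 35 = 155
  break 3: 120 + 25 = 145
  break 4: 110 = 110
  break 5: 105 + 55 = 160
  break 6: 105 = 105
  break 7: 95 + 60 = 155
  break 8: 90 = 90
  break 9: 85 + 75 = 160
This matches the lower bound, so 9 is optimal.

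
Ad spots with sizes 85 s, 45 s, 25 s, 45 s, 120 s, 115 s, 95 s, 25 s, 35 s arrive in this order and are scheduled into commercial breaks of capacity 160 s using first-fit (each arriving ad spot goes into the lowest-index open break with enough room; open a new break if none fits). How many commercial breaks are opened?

4

  85 → break 1 (new)  [load 85/160]
  45 → break 1  [load 130/160]
  25 → break 1  [load 155/160]
  45 → break 2 (new)  [load 45/160]
  120 → break 3 (new)  [load 120/160]
  115 → break 2  [load 160/160]
  95 → break 4 (new)  [load 95/160]
  25 → break 3  [load 145/160]
  35 → break 4  [load 130/160]
4 commercial breaks opened.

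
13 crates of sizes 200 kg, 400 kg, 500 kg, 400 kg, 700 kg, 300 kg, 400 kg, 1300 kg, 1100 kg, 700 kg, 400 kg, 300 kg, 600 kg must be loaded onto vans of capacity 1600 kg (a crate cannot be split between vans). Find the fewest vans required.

5

Total = 1300 + 1100 + 700 + 700 + 600 + 500 + 400 + 400 + 400 + 400 + 300 + 300 + 200 = 7300 kg.
Lower bound: ⌈7300/1600⌉ = 5 vans.
A packing using 5 vans:
  van 1: 1300 + 300 = 1600
  van 2: 1100 + 500 = 1600
  van 3: 700 + 700 + 200 = 1600
  van 4: 600 + 400 + 400 = 1400
  van 5: 400 + 400 + 300 = 1100
This matches the lower bound, so 5 is optimal.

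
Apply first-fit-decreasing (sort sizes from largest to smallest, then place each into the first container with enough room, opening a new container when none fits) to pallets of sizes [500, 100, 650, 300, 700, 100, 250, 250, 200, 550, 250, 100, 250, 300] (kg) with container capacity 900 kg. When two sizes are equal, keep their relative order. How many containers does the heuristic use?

Sorted descending: 700, 650, 550, 500, 300, 300, 250, 250, 250, 250, 200, 100, 100, 100.
  700 → container 1 (new)  [load 700/900]
  650 → container 2 (new)  [load 650/900]
  550 → container 3 (new)  [load 550/900]
  500 → container 4 (new)  [load 500/900]
  300 → container 3  [load 850/900]
  300 → container 4  [load 800/900]
  250 → container 2  [load 900/900]
  250 → container 5 (new)  [load 250/900]
  250 → container 5  [load 500/900]
  250 → container 5  [load 750/900]
  200 → container 1  [load 900/900]
  100 → container 4  [load 900/900]
  100 → container 5  [load 850/900]
  100 → container 6 (new)  [load 100/900]
6 containers opened.

6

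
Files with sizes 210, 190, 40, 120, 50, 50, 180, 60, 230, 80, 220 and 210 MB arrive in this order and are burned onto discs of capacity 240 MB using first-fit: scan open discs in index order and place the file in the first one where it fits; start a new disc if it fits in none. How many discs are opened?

8

  210 → disc 1 (new)  [load 210/240]
  190 → disc 2 (new)  [load 190/240]
  40 → disc 2  [load 230/240]
  120 → disc 3 (new)  [load 120/240]
  50 → disc 3  [load 170/240]
  50 → disc 3  [load 220/240]
  180 → disc 4 (new)  [load 180/240]
  60 → disc 4  [load 240/240]
  230 → disc 5 (new)  [load 230/240]
  80 → disc 6 (new)  [load 80/240]
  220 → disc 7 (new)  [load 220/240]
  210 → disc 8 (new)  [load 210/240]
8 discs opened.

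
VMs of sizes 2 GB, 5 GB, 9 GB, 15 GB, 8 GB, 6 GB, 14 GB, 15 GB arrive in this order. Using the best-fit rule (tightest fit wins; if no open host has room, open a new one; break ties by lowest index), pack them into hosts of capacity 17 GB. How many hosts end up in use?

5

  2 → host 1 (new)  [load 2/17]
  5 → host 1  [load 7/17]
  9 → host 1  [load 16/17]
  15 → host 2 (new)  [load 15/17]
  8 → host 3 (new)  [load 8/17]
  6 → host 3  [load 14/17]
  14 → host 4 (new)  [load 14/17]
  15 → host 5 (new)  [load 15/17]
5 hosts opened.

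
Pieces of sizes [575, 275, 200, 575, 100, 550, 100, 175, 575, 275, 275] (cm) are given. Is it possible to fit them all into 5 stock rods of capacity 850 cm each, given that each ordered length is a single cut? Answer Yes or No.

A valid assignment using 5 stock rods:
  stock rod 1: 575 + 275 = 850
  stock rod 2: 575 + 275 = 850
  stock rod 3: 575 + 275 = 850
  stock rod 4: 550 + 200 + 100 = 850
  stock rod 5: 175 + 100 = 275
Every load is within 850 cm, so 5 stock rods suffice.

Yes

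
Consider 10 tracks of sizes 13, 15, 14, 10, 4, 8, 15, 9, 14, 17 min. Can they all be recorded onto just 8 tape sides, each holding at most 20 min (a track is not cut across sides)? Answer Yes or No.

A valid assignment using 8 tape sides:
  side 1: 17 = 17
  side 2: 15 + 4 = 19
  side 3: 15 = 15
  side 4: 14 = 14
  side 5: 14 = 14
  side 6: 13 = 13
  side 7: 10 + 9 = 19
  side 8: 8 = 8
Every load is within 20 min, so 8 tape sides suffice.

Yes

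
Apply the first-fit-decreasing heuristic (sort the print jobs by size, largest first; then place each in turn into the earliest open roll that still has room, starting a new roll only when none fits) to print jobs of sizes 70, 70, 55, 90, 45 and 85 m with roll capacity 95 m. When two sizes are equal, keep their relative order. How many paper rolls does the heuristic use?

Sorted descending: 90, 85, 70, 70, 55, 45.
  90 → roll 1 (new)  [load 90/95]
  85 → roll 2 (new)  [load 85/95]
  70 → roll 3 (new)  [load 70/95]
  70 → roll 4 (new)  [load 70/95]
  55 → roll 5 (new)  [load 55/95]
  45 → roll 6 (new)  [load 45/95]
6 paper rolls opened.

6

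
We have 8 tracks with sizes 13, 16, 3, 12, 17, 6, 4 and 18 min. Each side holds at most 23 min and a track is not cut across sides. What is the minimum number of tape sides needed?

Total = 18 + 17 + 16 + 13 + 12 + 6 + 4 + 3 = 89 min.
Lower bound: ⌈89/23⌉ = 4 tape sides.
Also, 5 tracks each exceed 23/2 min, and no two of those can share a side, so at least 5 tape sides are needed.
A packing using 5 tape sides:
  side 1: 18 + 4 = 22
  side 2: 17 + 6 = 23
  side 3: 16 + 3 = 19
  side 4: 13 = 13
  side 5: 12 = 12
This matches the lower bound, so 5 is optimal.

5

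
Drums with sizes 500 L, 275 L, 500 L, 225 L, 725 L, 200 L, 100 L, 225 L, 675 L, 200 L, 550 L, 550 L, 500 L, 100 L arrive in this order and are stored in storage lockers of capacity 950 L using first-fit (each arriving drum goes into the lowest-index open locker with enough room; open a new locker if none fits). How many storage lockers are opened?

7

  500 → locker 1 (new)  [load 500/950]
  275 → locker 1  [load 775/950]
  500 → locker 2 (new)  [load 500/950]
  225 → locker 2  [load 725/950]
  725 → locker 3 (new)  [load 725/950]
  200 → locker 2  [load 925/950]
  100 → locker 1  [load 875/950]
  225 → locker 3  [load 950/950]
  675 → locker 4 (new)  [load 675/950]
  200 → locker 4  [load 875/950]
  550 → locker 5 (new)  [load 550/950]
  550 → locker 6 (new)  [load 550/950]
  500 → locker 7 (new)  [load 500/950]
  100 → locker 5  [load 650/950]
7 storage lockers opened.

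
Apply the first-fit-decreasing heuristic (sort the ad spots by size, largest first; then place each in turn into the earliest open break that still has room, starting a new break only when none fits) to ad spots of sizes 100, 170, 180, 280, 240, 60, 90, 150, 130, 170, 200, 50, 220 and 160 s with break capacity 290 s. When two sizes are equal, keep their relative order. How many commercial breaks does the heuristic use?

9

Sorted descending: 280, 240, 220, 200, 180, 170, 170, 160, 150, 130, 100, 90, 60, 50.
  280 → break 1 (new)  [load 280/290]
  240 → break 2 (new)  [load 240/290]
  220 → break 3 (new)  [load 220/290]
  200 → break 4 (new)  [load 200/290]
  180 → break 5 (new)  [load 180/290]
  170 → break 6 (new)  [load 170/290]
  170 → break 7 (new)  [load 170/290]
  160 → break 8 (new)  [load 160/290]
  150 → break 9 (new)  [load 150/290]
  130 → break 8  [load 290/290]
  100 → break 5  [load 280/290]
  90 → break 4  [load 290/290]
  60 → break 3  [load 280/290]
  50 → break 2  [load 290/290]
9 commercial breaks opened.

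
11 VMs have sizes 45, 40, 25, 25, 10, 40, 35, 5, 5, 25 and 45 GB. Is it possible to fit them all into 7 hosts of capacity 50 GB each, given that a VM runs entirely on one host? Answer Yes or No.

A valid assignment using 7 hosts:
  host 1: 45 + 5 = 50
  host 2: 45 + 5 = 50
  host 3: 40 + 10 = 50
  host 4: 40 = 40
  host 5: 35 = 35
  host 6: 25 + 25 = 50
  host 7: 25 = 25
Every load is within 50 GB, so 7 hosts suffice.

Yes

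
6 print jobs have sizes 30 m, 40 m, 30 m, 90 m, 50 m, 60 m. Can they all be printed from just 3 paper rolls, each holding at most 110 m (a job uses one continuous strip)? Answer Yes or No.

Yes

A valid assignment using 3 paper rolls:
  roll 1: 90 = 90
  roll 2: 60 + 50 = 110
  roll 3: 40 + 30 + 30 = 100
Every load is within 110 m, so 3 paper rolls suffice.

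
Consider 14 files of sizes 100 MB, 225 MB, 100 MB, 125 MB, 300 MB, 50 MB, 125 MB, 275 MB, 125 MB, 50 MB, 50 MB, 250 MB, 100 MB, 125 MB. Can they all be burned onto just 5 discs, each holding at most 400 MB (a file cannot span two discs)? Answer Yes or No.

A valid assignment using 5 discs:
  disc 1: 300 + 100 = 400
  disc 2: 275 + 125 = 400
  disc 3: 250 + 100 + 50 = 400
  disc 4: 225 + 125 + 50 = 400
  disc 5: 125 + 125 + 100 + 50 = 400
Every load is within 400 MB, so 5 discs suffice.

Yes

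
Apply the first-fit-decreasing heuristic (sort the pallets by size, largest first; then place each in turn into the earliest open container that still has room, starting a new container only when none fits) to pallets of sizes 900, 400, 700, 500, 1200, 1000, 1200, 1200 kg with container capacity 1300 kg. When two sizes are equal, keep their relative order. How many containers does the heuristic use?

Sorted descending: 1200, 1200, 1200, 1000, 900, 700, 500, 400.
  1200 → container 1 (new)  [load 1200/1300]
  1200 → container 2 (new)  [load 1200/1300]
  1200 → container 3 (new)  [load 1200/1300]
  1000 → container 4 (new)  [load 1000/1300]
  900 → container 5 (new)  [load 900/1300]
  700 → container 6 (new)  [load 700/1300]
  500 → container 6  [load 1200/1300]
  400 → container 5  [load 1300/1300]
6 containers opened.

6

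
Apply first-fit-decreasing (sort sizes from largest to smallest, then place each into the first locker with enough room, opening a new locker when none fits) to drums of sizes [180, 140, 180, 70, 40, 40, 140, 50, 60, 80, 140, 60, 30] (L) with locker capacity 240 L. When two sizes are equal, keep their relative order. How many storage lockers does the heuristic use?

6

Sorted descending: 180, 180, 140, 140, 140, 80, 70, 60, 60, 50, 40, 40, 30.
  180 → locker 1 (new)  [load 180/240]
  180 → locker 2 (new)  [load 180/240]
  140 → locker 3 (new)  [load 140/240]
  140 → locker 4 (new)  [load 140/240]
  140 → locker 5 (new)  [load 140/240]
  80 → locker 3  [load 220/240]
  70 → locker 4  [load 210/240]
  60 → locker 1  [load 240/240]
  60 → locker 2  [load 240/240]
  50 → locker 5  [load 190/240]
  40 → locker 5  [load 230/240]
  40 → locker 6 (new)  [load 40/240]
  30 → locker 4  [load 240/240]
6 storage lockers opened.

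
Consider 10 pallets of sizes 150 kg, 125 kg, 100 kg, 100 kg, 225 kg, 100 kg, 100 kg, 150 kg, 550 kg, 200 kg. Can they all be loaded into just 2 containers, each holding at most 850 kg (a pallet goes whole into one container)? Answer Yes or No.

Total = 1800 kg; ⌈1800/850⌉ = 3.
At least 3 containers are required, but only 2 are allowed.

No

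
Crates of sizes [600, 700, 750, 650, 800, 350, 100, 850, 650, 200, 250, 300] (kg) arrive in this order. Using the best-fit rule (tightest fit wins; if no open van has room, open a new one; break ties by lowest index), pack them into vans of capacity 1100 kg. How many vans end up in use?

  600 → van 1 (new)  [load 600/1100]
  700 → van 2 (new)  [load 700/1100]
  750 → van 3 (new)  [load 750/1100]
  650 → van 4 (new)  [load 650/1100]
  800 → van 5 (new)  [load 800/1100]
  350 → van 3  [load 1100/1100]
  100 → van 5  [load 900/1100]
  850 → van 6 (new)  [load 850/1100]
  650 → van 7 (new)  [load 650/1100]
  200 → van 5  [load 1100/1100]
  250 → van 6  [load 1100/1100]
  300 → van 2  [load 1000/1100]
7 vans opened.

7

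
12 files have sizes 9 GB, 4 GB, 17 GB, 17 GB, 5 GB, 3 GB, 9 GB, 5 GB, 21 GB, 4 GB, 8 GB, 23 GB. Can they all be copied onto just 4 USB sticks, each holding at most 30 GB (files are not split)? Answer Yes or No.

No

Total = 125 GB; ⌈125/30⌉ = 5.
At least 5 USB sticks are required, but only 4 are allowed.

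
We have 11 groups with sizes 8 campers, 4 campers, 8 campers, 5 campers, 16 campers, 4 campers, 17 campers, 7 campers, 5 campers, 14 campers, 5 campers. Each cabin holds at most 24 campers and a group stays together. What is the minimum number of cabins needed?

Total = 17 + 16 + 14 + 8 + 8 + 7 + 5 + 5 + 5 + 4 + 4 = 93 campers.
Lower bound: ⌈93/24⌉ = 4 cabins.
A packing using 4 cabins:
  cabin 1: 17 + 7 = 24
  cabin 2: 16 + 8 = 24
  cabin 3: 14 + 8 = 22
  cabin 4: 5 + 5 + 5 + 4 + 4 = 23
This matches the lower bound, so 4 is optimal.

4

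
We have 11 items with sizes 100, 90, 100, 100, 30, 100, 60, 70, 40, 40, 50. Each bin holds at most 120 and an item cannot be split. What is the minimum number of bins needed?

8

Total = 100 + 100 + 100 + 100 + 90 + 70 + 60 + 50 + 40 + 40 + 30 = 780.
Lower bound: ⌈780/120⌉ = 7 bins.
A packing using 8 bins:
  bin 1: 100 = 100
  bin 2: 100 = 100
  bin 3: 100 = 100
  bin 4: 100 = 100
  bin 5: 90 + 30 = 120
  bin 6: 70 + 50 = 120
  bin 7: 60 + 40 = 100
  bin 8: 40 = 40
No arrangement into 7 bins stays within capacity, so 8 is optimal.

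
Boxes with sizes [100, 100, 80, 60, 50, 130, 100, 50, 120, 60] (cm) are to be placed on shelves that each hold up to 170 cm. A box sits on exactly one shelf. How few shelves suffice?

6

Total = 130 + 120 + 100 + 100 + 100 + 80 + 60 + 60 + 50 + 50 = 850 cm.
Lower bound: ⌈850/170⌉ = 5 shelves.
A packing using 6 shelves:
  shelf 1: 130 = 130
  shelf 2: 120 + 50 = 170
  shelf 3: 100 + 60 = 160
  shelf 4: 100 + 60 = 160
  shelf 5: 100 + 50 = 150
  shelf 6: 80 = 80
No arrangement into 5 shelves stays within capacity, so 6 is optimal.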